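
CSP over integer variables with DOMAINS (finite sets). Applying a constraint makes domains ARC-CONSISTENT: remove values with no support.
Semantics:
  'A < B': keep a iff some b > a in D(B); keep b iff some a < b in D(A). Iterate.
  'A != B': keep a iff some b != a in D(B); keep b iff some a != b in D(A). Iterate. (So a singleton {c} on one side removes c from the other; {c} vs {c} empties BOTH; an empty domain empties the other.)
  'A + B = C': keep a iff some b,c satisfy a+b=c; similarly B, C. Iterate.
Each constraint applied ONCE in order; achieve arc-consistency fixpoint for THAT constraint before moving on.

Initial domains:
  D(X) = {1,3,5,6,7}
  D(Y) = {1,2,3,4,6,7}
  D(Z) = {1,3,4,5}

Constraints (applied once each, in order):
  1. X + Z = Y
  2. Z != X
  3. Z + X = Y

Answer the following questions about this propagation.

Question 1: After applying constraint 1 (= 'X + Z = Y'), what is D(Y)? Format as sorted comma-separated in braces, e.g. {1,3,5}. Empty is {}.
Answer: {2,4,6,7}

Derivation:
Constraint 1 (X + Z = Y) on D(X)={1,3,5,6,7} D(Z)={1,3,4,5} D(Y)={1,2,3,4,6,7}: X {1,3,5,6,7}->{1,3,5,6}; Y {1,2,3,4,6,7}->{2,4,6,7}
So after constraint 1: D(Y) = {2,4,6,7}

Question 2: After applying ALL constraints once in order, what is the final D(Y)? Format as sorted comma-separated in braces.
Constraint 1 (X + Z = Y) on D(X)={1,3,5,6,7} D(Z)={1,3,4,5} D(Y)={1,2,3,4,6,7}: X {1,3,5,6,7}->{1,3,5,6}; Y {1,2,3,4,6,7}->{2,4,6,7}
Constraint 2 (Z != X) on D(Z)={1,3,4,5} D(X)={1,3,5,6}: no change
Constraint 3 (Z + X = Y) on D(Z)={1,3,4,5} D(X)={1,3,5,6} D(Y)={2,4,6,7}: no change
So after all 3 constraints: D(Y) = {2,4,6,7}

Answer: {2,4,6,7}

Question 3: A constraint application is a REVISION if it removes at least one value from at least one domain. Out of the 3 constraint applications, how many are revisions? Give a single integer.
Answer: 1

Derivation:
Constraint 1 (X + Z = Y) on D(X)={1,3,5,6,7} D(Z)={1,3,4,5} D(Y)={1,2,3,4,6,7}: X {1,3,5,6,7}->{1,3,5,6}; Y {1,2,3,4,6,7}->{2,4,6,7} => REVISION
Constraint 2 (Z != X) on D(Z)={1,3,4,5} D(X)={1,3,5,6}: no change => not a revision
Constraint 3 (Z + X = Y) on D(Z)={1,3,4,5} D(X)={1,3,5,6} D(Y)={2,4,6,7}: no change => not a revision
Total revisions = 1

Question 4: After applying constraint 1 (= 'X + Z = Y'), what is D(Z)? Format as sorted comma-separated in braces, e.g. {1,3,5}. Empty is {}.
Answer: {1,3,4,5}

Derivation:
Constraint 1 (X + Z = Y) on D(X)={1,3,5,6,7} D(Z)={1,3,4,5} D(Y)={1,2,3,4,6,7}: X {1,3,5,6,7}->{1,3,5,6}; Y {1,2,3,4,6,7}->{2,4,6,7}
So after constraint 1: D(Z) = {1,3,4,5}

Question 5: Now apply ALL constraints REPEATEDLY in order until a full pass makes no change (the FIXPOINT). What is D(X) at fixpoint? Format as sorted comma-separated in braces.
pass 0 (initial): D(X)={1,3,5,6,7}
pass 1: X {1,3,5,6,7}->{1,3,5,6}; Y {1,2,3,4,6,7}->{2,4,6,7}
pass 2: no change
Fixpoint after 2 passes: D(X) = {1,3,5,6}

Answer: {1,3,5,6}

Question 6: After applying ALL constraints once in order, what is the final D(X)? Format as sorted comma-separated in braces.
Constraint 1 (X + Z = Y) on D(X)={1,3,5,6,7} D(Z)={1,3,4,5} D(Y)={1,2,3,4,6,7}: X {1,3,5,6,7}->{1,3,5,6}; Y {1,2,3,4,6,7}->{2,4,6,7}
Constraint 2 (Z != X) on D(Z)={1,3,4,5} D(X)={1,3,5,6}: no change
Constraint 3 (Z + X = Y) on D(Z)={1,3,4,5} D(X)={1,3,5,6} D(Y)={2,4,6,7}: no change
So after all 3 constraints: D(X) = {1,3,5,6}

Answer: {1,3,5,6}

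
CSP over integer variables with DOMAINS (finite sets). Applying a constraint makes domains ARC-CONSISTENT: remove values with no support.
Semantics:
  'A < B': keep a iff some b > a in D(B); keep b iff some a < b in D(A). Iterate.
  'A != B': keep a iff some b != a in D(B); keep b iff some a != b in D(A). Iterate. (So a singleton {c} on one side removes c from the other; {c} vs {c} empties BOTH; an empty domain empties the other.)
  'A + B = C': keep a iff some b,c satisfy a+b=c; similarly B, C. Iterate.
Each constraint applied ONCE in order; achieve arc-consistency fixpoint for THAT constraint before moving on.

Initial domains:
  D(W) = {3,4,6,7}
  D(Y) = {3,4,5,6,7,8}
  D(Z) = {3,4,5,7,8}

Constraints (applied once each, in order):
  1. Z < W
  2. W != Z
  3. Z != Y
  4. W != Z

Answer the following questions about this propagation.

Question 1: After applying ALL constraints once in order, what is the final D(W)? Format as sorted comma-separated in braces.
Constraint 1 (Z < W) on D(Z)={3,4,5,7,8} D(W)={3,4,6,7}: Z {3,4,5,7,8}->{3,4,5}; W {3,4,6,7}->{4,6,7}
Constraint 2 (W != Z) on D(W)={4,6,7} D(Z)={3,4,5}: no change
Constraint 3 (Z != Y) on D(Z)={3,4,5} D(Y)={3,4,5,6,7,8}: no change
Constraint 4 (W != Z) on D(W)={4,6,7} D(Z)={3,4,5}: no change
So after all 4 constraints: D(W) = {4,6,7}

Answer: {4,6,7}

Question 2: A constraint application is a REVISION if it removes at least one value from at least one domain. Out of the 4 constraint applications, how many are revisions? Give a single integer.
Constraint 1 (Z < W) on D(Z)={3,4,5,7,8} D(W)={3,4,6,7}: Z {3,4,5,7,8}->{3,4,5}; W {3,4,6,7}->{4,6,7} => REVISION
Constraint 2 (W != Z) on D(W)={4,6,7} D(Z)={3,4,5}: no change => not a revision
Constraint 3 (Z != Y) on D(Z)={3,4,5} D(Y)={3,4,5,6,7,8}: no change => not a revision
Constraint 4 (W != Z) on D(W)={4,6,7} D(Z)={3,4,5}: no change => not a revision
Total revisions = 1

Answer: 1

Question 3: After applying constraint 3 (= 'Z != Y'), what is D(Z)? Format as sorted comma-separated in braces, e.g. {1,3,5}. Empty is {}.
Answer: {3,4,5}

Derivation:
Constraint 1 (Z < W) on D(Z)={3,4,5,7,8} D(W)={3,4,6,7}: Z {3,4,5,7,8}->{3,4,5}; W {3,4,6,7}->{4,6,7}
Constraint 2 (W != Z) on D(W)={4,6,7} D(Z)={3,4,5}: no change
Constraint 3 (Z != Y) on D(Z)={3,4,5} D(Y)={3,4,5,6,7,8}: no change
So after constraint 3: D(Z) = {3,4,5}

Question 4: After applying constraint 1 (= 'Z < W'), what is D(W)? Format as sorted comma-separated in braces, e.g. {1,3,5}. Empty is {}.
Constraint 1 (Z < W) on D(Z)={3,4,5,7,8} D(W)={3,4,6,7}: Z {3,4,5,7,8}->{3,4,5}; W {3,4,6,7}->{4,6,7}
So after constraint 1: D(W) = {4,6,7}

Answer: {4,6,7}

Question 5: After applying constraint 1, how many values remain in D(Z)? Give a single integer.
Answer: 3

Derivation:
Constraint 1 (Z < W) on D(Z)={3,4,5,7,8} D(W)={3,4,6,7}: Z {3,4,5,7,8}->{3,4,5}; W {3,4,6,7}->{4,6,7}
So after constraint 1: D(Z)={3,4,5}, size = 3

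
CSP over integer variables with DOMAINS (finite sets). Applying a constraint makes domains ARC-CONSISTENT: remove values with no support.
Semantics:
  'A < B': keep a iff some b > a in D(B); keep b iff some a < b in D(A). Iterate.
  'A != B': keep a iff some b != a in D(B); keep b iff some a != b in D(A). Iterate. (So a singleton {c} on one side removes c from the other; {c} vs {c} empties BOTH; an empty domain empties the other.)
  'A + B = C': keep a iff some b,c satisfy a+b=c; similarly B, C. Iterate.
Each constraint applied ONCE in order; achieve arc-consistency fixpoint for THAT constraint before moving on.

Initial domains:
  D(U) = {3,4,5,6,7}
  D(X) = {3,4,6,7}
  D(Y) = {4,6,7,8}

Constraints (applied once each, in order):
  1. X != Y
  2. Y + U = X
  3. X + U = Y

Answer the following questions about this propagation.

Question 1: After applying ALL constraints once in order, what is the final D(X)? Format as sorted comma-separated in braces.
Constraint 1 (X != Y) on D(X)={3,4,6,7} D(Y)={4,6,7,8}: no change
Constraint 2 (Y + U = X) on D(Y)={4,6,7,8} D(U)={3,4,5,6,7} D(X)={3,4,6,7}: Y {4,6,7,8}->{4}; U {3,4,5,6,7}->{3}; X {3,4,6,7}->{7}
Constraint 3 (X + U = Y) on D(X)={7} D(U)={3} D(Y)={4}: X {7}->{}; U {3}->{}; Y {4}->{}
So after all 3 constraints: D(X) = {}

Answer: {}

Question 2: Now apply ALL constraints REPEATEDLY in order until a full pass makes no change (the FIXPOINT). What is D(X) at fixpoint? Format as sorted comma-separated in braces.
pass 0 (initial): D(X)={3,4,6,7}
pass 1: U {3,4,5,6,7}->{}; X {3,4,6,7}->{}; Y {4,6,7,8}->{}
pass 2: no change
Fixpoint after 2 passes: D(X) = {}

Answer: {}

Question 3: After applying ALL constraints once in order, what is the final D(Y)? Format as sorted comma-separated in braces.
Constraint 1 (X != Y) on D(X)={3,4,6,7} D(Y)={4,6,7,8}: no change
Constraint 2 (Y + U = X) on D(Y)={4,6,7,8} D(U)={3,4,5,6,7} D(X)={3,4,6,7}: Y {4,6,7,8}->{4}; U {3,4,5,6,7}->{3}; X {3,4,6,7}->{7}
Constraint 3 (X + U = Y) on D(X)={7} D(U)={3} D(Y)={4}: X {7}->{}; U {3}->{}; Y {4}->{}
So after all 3 constraints: D(Y) = {}

Answer: {}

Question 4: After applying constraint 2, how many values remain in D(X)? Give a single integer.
Constraint 1 (X != Y) on D(X)={3,4,6,7} D(Y)={4,6,7,8}: no change
Constraint 2 (Y + U = X) on D(Y)={4,6,7,8} D(U)={3,4,5,6,7} D(X)={3,4,6,7}: Y {4,6,7,8}->{4}; U {3,4,5,6,7}->{3}; X {3,4,6,7}->{7}
So after constraint 2: D(X)={7}, size = 1

Answer: 1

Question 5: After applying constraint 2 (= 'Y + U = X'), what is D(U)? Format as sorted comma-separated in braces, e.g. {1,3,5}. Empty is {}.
Constraint 1 (X != Y) on D(X)={3,4,6,7} D(Y)={4,6,7,8}: no change
Constraint 2 (Y + U = X) on D(Y)={4,6,7,8} D(U)={3,4,5,6,7} D(X)={3,4,6,7}: Y {4,6,7,8}->{4}; U {3,4,5,6,7}->{3}; X {3,4,6,7}->{7}
So after constraint 2: D(U) = {3}

Answer: {3}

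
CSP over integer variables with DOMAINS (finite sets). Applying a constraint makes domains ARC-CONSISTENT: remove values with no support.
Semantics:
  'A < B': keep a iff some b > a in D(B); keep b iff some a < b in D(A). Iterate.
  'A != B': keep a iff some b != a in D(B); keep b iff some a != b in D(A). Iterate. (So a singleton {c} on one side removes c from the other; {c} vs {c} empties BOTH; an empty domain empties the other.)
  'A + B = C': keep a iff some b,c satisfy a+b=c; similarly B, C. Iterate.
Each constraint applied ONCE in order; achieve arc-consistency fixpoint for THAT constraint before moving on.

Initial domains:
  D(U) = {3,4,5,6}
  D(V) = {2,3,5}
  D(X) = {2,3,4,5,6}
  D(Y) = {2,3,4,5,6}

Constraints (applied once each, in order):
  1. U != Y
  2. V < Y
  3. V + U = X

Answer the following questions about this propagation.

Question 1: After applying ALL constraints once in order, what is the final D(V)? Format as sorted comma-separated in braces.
Answer: {2,3}

Derivation:
Constraint 1 (U != Y) on D(U)={3,4,5,6} D(Y)={2,3,4,5,6}: no change
Constraint 2 (V < Y) on D(V)={2,3,5} D(Y)={2,3,4,5,6}: Y {2,3,4,5,6}->{3,4,5,6}
Constraint 3 (V + U = X) on D(V)={2,3,5} D(U)={3,4,5,6} D(X)={2,3,4,5,6}: V {2,3,5}->{2,3}; U {3,4,5,6}->{3,4}; X {2,3,4,5,6}->{5,6}
So after all 3 constraints: D(V) = {2,3}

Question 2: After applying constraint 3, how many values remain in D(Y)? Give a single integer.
Answer: 4

Derivation:
Constraint 1 (U != Y) on D(U)={3,4,5,6} D(Y)={2,3,4,5,6}: no change
Constraint 2 (V < Y) on D(V)={2,3,5} D(Y)={2,3,4,5,6}: Y {2,3,4,5,6}->{3,4,5,6}
Constraint 3 (V + U = X) on D(V)={2,3,5} D(U)={3,4,5,6} D(X)={2,3,4,5,6}: V {2,3,5}->{2,3}; U {3,4,5,6}->{3,4}; X {2,3,4,5,6}->{5,6}
So after constraint 3: D(Y)={3,4,5,6}, size = 4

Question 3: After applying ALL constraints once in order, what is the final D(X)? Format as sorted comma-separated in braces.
Answer: {5,6}

Derivation:
Constraint 1 (U != Y) on D(U)={3,4,5,6} D(Y)={2,3,4,5,6}: no change
Constraint 2 (V < Y) on D(V)={2,3,5} D(Y)={2,3,4,5,6}: Y {2,3,4,5,6}->{3,4,5,6}
Constraint 3 (V + U = X) on D(V)={2,3,5} D(U)={3,4,5,6} D(X)={2,3,4,5,6}: V {2,3,5}->{2,3}; U {3,4,5,6}->{3,4}; X {2,3,4,5,6}->{5,6}
So after all 3 constraints: D(X) = {5,6}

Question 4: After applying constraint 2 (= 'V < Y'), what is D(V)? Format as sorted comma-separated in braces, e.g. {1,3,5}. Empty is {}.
Answer: {2,3,5}

Derivation:
Constraint 1 (U != Y) on D(U)={3,4,5,6} D(Y)={2,3,4,5,6}: no change
Constraint 2 (V < Y) on D(V)={2,3,5} D(Y)={2,3,4,5,6}: Y {2,3,4,5,6}->{3,4,5,6}
So after constraint 2: D(V) = {2,3,5}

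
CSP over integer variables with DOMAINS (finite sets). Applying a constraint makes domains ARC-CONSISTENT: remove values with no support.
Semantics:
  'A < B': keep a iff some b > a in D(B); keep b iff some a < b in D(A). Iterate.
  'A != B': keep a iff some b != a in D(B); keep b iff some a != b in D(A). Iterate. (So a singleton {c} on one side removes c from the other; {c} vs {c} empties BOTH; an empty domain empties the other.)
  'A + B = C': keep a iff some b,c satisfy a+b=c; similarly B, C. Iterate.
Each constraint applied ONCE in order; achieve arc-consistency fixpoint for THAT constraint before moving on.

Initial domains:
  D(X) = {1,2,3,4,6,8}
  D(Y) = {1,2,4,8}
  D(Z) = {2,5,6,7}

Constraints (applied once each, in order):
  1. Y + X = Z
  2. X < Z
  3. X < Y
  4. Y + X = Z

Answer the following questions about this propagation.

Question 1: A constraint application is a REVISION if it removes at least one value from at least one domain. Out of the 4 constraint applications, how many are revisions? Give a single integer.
Constraint 1 (Y + X = Z) on D(Y)={1,2,4,8} D(X)={1,2,3,4,6,8} D(Z)={2,5,6,7}: Y {1,2,4,8}->{1,2,4}; X {1,2,3,4,6,8}->{1,2,3,4,6} => REVISION
Constraint 2 (X < Z) on D(X)={1,2,3,4,6} D(Z)={2,5,6,7}: no change => not a revision
Constraint 3 (X < Y) on D(X)={1,2,3,4,6} D(Y)={1,2,4}: X {1,2,3,4,6}->{1,2,3}; Y {1,2,4}->{2,4} => REVISION
Constraint 4 (Y + X = Z) on D(Y)={2,4} D(X)={1,2,3} D(Z)={2,5,6,7}: Z {2,5,6,7}->{5,6,7} => REVISION
Total revisions = 3

Answer: 3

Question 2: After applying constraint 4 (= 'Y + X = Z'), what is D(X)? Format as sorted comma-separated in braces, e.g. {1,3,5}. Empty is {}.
Constraint 1 (Y + X = Z) on D(Y)={1,2,4,8} D(X)={1,2,3,4,6,8} D(Z)={2,5,6,7}: Y {1,2,4,8}->{1,2,4}; X {1,2,3,4,6,8}->{1,2,3,4,6}
Constraint 2 (X < Z) on D(X)={1,2,3,4,6} D(Z)={2,5,6,7}: no change
Constraint 3 (X < Y) on D(X)={1,2,3,4,6} D(Y)={1,2,4}: X {1,2,3,4,6}->{1,2,3}; Y {1,2,4}->{2,4}
Constraint 4 (Y + X = Z) on D(Y)={2,4} D(X)={1,2,3} D(Z)={2,5,6,7}: Z {2,5,6,7}->{5,6,7}
So after constraint 4: D(X) = {1,2,3}

Answer: {1,2,3}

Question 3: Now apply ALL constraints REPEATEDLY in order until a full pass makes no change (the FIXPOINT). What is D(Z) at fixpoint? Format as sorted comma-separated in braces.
Answer: {5,6,7}

Derivation:
pass 0 (initial): D(Z)={2,5,6,7}
pass 1: X {1,2,3,4,6,8}->{1,2,3}; Y {1,2,4,8}->{2,4}; Z {2,5,6,7}->{5,6,7}
pass 2: no change
Fixpoint after 2 passes: D(Z) = {5,6,7}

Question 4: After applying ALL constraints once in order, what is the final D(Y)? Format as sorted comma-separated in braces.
Answer: {2,4}

Derivation:
Constraint 1 (Y + X = Z) on D(Y)={1,2,4,8} D(X)={1,2,3,4,6,8} D(Z)={2,5,6,7}: Y {1,2,4,8}->{1,2,4}; X {1,2,3,4,6,8}->{1,2,3,4,6}
Constraint 2 (X < Z) on D(X)={1,2,3,4,6} D(Z)={2,5,6,7}: no change
Constraint 3 (X < Y) on D(X)={1,2,3,4,6} D(Y)={1,2,4}: X {1,2,3,4,6}->{1,2,3}; Y {1,2,4}->{2,4}
Constraint 4 (Y + X = Z) on D(Y)={2,4} D(X)={1,2,3} D(Z)={2,5,6,7}: Z {2,5,6,7}->{5,6,7}
So after all 4 constraints: D(Y) = {2,4}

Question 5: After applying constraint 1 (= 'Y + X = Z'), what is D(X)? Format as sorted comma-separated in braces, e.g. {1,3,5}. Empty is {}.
Constraint 1 (Y + X = Z) on D(Y)={1,2,4,8} D(X)={1,2,3,4,6,8} D(Z)={2,5,6,7}: Y {1,2,4,8}->{1,2,4}; X {1,2,3,4,6,8}->{1,2,3,4,6}
So after constraint 1: D(X) = {1,2,3,4,6}

Answer: {1,2,3,4,6}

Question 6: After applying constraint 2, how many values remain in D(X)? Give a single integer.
Answer: 5

Derivation:
Constraint 1 (Y + X = Z) on D(Y)={1,2,4,8} D(X)={1,2,3,4,6,8} D(Z)={2,5,6,7}: Y {1,2,4,8}->{1,2,4}; X {1,2,3,4,6,8}->{1,2,3,4,6}
Constraint 2 (X < Z) on D(X)={1,2,3,4,6} D(Z)={2,5,6,7}: no change
So after constraint 2: D(X)={1,2,3,4,6}, size = 5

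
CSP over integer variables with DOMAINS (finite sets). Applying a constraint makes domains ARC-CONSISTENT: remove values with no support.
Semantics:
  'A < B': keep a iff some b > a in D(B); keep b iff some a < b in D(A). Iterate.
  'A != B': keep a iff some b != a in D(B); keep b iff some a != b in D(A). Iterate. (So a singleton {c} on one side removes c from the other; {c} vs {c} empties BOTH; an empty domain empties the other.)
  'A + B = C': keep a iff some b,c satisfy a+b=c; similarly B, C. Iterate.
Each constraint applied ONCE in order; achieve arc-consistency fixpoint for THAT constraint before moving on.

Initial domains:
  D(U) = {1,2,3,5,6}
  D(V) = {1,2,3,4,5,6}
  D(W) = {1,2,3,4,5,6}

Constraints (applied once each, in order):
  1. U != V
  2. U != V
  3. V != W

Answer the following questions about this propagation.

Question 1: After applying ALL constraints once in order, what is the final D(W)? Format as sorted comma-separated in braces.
Answer: {1,2,3,4,5,6}

Derivation:
Constraint 1 (U != V) on D(U)={1,2,3,5,6} D(V)={1,2,3,4,5,6}: no change
Constraint 2 (U != V) on D(U)={1,2,3,5,6} D(V)={1,2,3,4,5,6}: no change
Constraint 3 (V != W) on D(V)={1,2,3,4,5,6} D(W)={1,2,3,4,5,6}: no change
So after all 3 constraints: D(W) = {1,2,3,4,5,6}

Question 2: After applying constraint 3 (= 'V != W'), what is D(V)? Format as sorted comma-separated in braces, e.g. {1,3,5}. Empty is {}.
Answer: {1,2,3,4,5,6}

Derivation:
Constraint 1 (U != V) on D(U)={1,2,3,5,6} D(V)={1,2,3,4,5,6}: no change
Constraint 2 (U != V) on D(U)={1,2,3,5,6} D(V)={1,2,3,4,5,6}: no change
Constraint 3 (V != W) on D(V)={1,2,3,4,5,6} D(W)={1,2,3,4,5,6}: no change
So after constraint 3: D(V) = {1,2,3,4,5,6}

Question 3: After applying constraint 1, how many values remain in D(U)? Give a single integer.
Constraint 1 (U != V) on D(U)={1,2,3,5,6} D(V)={1,2,3,4,5,6}: no change
So after constraint 1: D(U)={1,2,3,5,6}, size = 5

Answer: 5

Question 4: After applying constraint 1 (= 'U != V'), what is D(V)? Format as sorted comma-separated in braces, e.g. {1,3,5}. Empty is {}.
Answer: {1,2,3,4,5,6}

Derivation:
Constraint 1 (U != V) on D(U)={1,2,3,5,6} D(V)={1,2,3,4,5,6}: no change
So after constraint 1: D(V) = {1,2,3,4,5,6}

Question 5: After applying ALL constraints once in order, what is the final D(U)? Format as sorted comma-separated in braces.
Answer: {1,2,3,5,6}

Derivation:
Constraint 1 (U != V) on D(U)={1,2,3,5,6} D(V)={1,2,3,4,5,6}: no change
Constraint 2 (U != V) on D(U)={1,2,3,5,6} D(V)={1,2,3,4,5,6}: no change
Constraint 3 (V != W) on D(V)={1,2,3,4,5,6} D(W)={1,2,3,4,5,6}: no change
So after all 3 constraints: D(U) = {1,2,3,5,6}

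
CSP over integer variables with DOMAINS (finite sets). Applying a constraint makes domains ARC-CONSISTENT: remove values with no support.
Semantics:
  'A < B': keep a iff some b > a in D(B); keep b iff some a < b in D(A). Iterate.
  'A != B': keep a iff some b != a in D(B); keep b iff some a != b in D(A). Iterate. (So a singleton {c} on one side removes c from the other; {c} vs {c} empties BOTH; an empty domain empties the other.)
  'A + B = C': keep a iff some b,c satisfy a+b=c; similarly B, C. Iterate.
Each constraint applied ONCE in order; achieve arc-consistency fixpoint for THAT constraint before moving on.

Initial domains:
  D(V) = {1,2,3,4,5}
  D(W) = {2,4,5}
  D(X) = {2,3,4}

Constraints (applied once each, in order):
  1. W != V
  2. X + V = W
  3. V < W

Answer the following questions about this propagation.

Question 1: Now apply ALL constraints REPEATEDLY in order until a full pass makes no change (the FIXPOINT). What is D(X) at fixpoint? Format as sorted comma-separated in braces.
pass 0 (initial): D(X)={2,3,4}
pass 1: V {1,2,3,4,5}->{1,2,3}; W {2,4,5}->{4,5}
pass 2: no change
Fixpoint after 2 passes: D(X) = {2,3,4}

Answer: {2,3,4}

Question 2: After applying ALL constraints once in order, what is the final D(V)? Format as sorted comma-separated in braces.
Constraint 1 (W != V) on D(W)={2,4,5} D(V)={1,2,3,4,5}: no change
Constraint 2 (X + V = W) on D(X)={2,3,4} D(V)={1,2,3,4,5} D(W)={2,4,5}: V {1,2,3,4,5}->{1,2,3}; W {2,4,5}->{4,5}
Constraint 3 (V < W) on D(V)={1,2,3} D(W)={4,5}: no change
So after all 3 constraints: D(V) = {1,2,3}

Answer: {1,2,3}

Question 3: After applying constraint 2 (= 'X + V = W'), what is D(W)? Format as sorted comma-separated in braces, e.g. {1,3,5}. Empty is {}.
Constraint 1 (W != V) on D(W)={2,4,5} D(V)={1,2,3,4,5}: no change
Constraint 2 (X + V = W) on D(X)={2,3,4} D(V)={1,2,3,4,5} D(W)={2,4,5}: V {1,2,3,4,5}->{1,2,3}; W {2,4,5}->{4,5}
So after constraint 2: D(W) = {4,5}

Answer: {4,5}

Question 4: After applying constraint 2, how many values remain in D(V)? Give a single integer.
Constraint 1 (W != V) on D(W)={2,4,5} D(V)={1,2,3,4,5}: no change
Constraint 2 (X + V = W) on D(X)={2,3,4} D(V)={1,2,3,4,5} D(W)={2,4,5}: V {1,2,3,4,5}->{1,2,3}; W {2,4,5}->{4,5}
So after constraint 2: D(V)={1,2,3}, size = 3

Answer: 3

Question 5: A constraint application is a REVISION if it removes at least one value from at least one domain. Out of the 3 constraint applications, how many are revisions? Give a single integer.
Constraint 1 (W != V) on D(W)={2,4,5} D(V)={1,2,3,4,5}: no change => not a revision
Constraint 2 (X + V = W) on D(X)={2,3,4} D(V)={1,2,3,4,5} D(W)={2,4,5}: V {1,2,3,4,5}->{1,2,3}; W {2,4,5}->{4,5} => REVISION
Constraint 3 (V < W) on D(V)={1,2,3} D(W)={4,5}: no change => not a revision
Total revisions = 1

Answer: 1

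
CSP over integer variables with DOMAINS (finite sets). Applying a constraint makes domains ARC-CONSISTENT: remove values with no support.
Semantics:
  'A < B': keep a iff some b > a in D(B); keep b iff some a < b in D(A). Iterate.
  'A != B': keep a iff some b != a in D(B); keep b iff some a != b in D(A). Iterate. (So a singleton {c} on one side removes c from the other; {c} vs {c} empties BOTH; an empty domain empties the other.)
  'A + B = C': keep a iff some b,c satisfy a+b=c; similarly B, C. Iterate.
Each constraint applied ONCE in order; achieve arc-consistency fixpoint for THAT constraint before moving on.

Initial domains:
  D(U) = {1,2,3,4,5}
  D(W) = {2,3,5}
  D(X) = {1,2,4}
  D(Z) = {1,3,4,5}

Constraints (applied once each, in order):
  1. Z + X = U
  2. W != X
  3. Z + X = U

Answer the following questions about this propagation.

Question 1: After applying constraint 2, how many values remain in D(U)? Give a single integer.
Answer: 4

Derivation:
Constraint 1 (Z + X = U) on D(Z)={1,3,4,5} D(X)={1,2,4} D(U)={1,2,3,4,5}: Z {1,3,4,5}->{1,3,4}; U {1,2,3,4,5}->{2,3,4,5}
Constraint 2 (W != X) on D(W)={2,3,5} D(X)={1,2,4}: no change
So after constraint 2: D(U)={2,3,4,5}, size = 4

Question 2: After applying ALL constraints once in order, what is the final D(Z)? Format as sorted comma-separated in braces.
Constraint 1 (Z + X = U) on D(Z)={1,3,4,5} D(X)={1,2,4} D(U)={1,2,3,4,5}: Z {1,3,4,5}->{1,3,4}; U {1,2,3,4,5}->{2,3,4,5}
Constraint 2 (W != X) on D(W)={2,3,5} D(X)={1,2,4}: no change
Constraint 3 (Z + X = U) on D(Z)={1,3,4} D(X)={1,2,4} D(U)={2,3,4,5}: no change
So after all 3 constraints: D(Z) = {1,3,4}

Answer: {1,3,4}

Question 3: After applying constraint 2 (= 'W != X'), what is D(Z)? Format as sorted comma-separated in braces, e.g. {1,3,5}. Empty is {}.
Constraint 1 (Z + X = U) on D(Z)={1,3,4,5} D(X)={1,2,4} D(U)={1,2,3,4,5}: Z {1,3,4,5}->{1,3,4}; U {1,2,3,4,5}->{2,3,4,5}
Constraint 2 (W != X) on D(W)={2,3,5} D(X)={1,2,4}: no change
So after constraint 2: D(Z) = {1,3,4}

Answer: {1,3,4}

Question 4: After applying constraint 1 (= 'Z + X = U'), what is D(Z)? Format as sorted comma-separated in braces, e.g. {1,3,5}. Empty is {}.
Constraint 1 (Z + X = U) on D(Z)={1,3,4,5} D(X)={1,2,4} D(U)={1,2,3,4,5}: Z {1,3,4,5}->{1,3,4}; U {1,2,3,4,5}->{2,3,4,5}
So after constraint 1: D(Z) = {1,3,4}

Answer: {1,3,4}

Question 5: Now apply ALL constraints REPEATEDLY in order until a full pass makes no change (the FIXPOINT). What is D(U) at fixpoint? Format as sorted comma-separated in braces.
pass 0 (initial): D(U)={1,2,3,4,5}
pass 1: U {1,2,3,4,5}->{2,3,4,5}; Z {1,3,4,5}->{1,3,4}
pass 2: no change
Fixpoint after 2 passes: D(U) = {2,3,4,5}

Answer: {2,3,4,5}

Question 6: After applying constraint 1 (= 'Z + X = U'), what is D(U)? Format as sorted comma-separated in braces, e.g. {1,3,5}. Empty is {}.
Constraint 1 (Z + X = U) on D(Z)={1,3,4,5} D(X)={1,2,4} D(U)={1,2,3,4,5}: Z {1,3,4,5}->{1,3,4}; U {1,2,3,4,5}->{2,3,4,5}
So after constraint 1: D(U) = {2,3,4,5}

Answer: {2,3,4,5}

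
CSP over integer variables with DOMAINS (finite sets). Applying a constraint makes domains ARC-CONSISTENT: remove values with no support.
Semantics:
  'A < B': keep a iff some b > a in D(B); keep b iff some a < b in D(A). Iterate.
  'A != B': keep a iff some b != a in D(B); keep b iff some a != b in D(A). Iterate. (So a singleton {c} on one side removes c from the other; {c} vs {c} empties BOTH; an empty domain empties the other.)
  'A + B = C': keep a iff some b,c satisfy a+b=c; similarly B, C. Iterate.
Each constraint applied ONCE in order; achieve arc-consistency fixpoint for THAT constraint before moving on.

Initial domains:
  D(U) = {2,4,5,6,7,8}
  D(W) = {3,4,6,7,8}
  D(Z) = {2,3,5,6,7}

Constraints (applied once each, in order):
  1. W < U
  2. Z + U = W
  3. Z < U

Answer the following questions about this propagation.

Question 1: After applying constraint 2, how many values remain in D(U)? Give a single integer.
Constraint 1 (W < U) on D(W)={3,4,6,7,8} D(U)={2,4,5,6,7,8}: W {3,4,6,7,8}->{3,4,6,7}; U {2,4,5,6,7,8}->{4,5,6,7,8}
Constraint 2 (Z + U = W) on D(Z)={2,3,5,6,7} D(U)={4,5,6,7,8} D(W)={3,4,6,7}: Z {2,3,5,6,7}->{2,3}; U {4,5,6,7,8}->{4,5}; W {3,4,6,7}->{6,7}
So after constraint 2: D(U)={4,5}, size = 2

Answer: 2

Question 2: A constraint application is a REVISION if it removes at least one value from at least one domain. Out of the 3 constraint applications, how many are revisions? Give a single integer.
Answer: 2

Derivation:
Constraint 1 (W < U) on D(W)={3,4,6,7,8} D(U)={2,4,5,6,7,8}: W {3,4,6,7,8}->{3,4,6,7}; U {2,4,5,6,7,8}->{4,5,6,7,8} => REVISION
Constraint 2 (Z + U = W) on D(Z)={2,3,5,6,7} D(U)={4,5,6,7,8} D(W)={3,4,6,7}: Z {2,3,5,6,7}->{2,3}; U {4,5,6,7,8}->{4,5}; W {3,4,6,7}->{6,7} => REVISION
Constraint 3 (Z < U) on D(Z)={2,3} D(U)={4,5}: no change => not a revision
Total revisions = 2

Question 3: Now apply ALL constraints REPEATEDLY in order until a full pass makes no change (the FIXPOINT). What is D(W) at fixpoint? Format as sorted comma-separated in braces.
Answer: {}

Derivation:
pass 0 (initial): D(W)={3,4,6,7,8}
pass 1: U {2,4,5,6,7,8}->{4,5}; W {3,4,6,7,8}->{6,7}; Z {2,3,5,6,7}->{2,3}
pass 2: U {4,5}->{}; W {6,7}->{}; Z {2,3}->{}
pass 3: no change
Fixpoint after 3 passes: D(W) = {}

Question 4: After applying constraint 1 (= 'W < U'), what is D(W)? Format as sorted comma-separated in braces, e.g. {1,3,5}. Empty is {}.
Answer: {3,4,6,7}

Derivation:
Constraint 1 (W < U) on D(W)={3,4,6,7,8} D(U)={2,4,5,6,7,8}: W {3,4,6,7,8}->{3,4,6,7}; U {2,4,5,6,7,8}->{4,5,6,7,8}
So after constraint 1: D(W) = {3,4,6,7}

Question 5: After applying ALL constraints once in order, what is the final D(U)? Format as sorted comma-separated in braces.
Answer: {4,5}

Derivation:
Constraint 1 (W < U) on D(W)={3,4,6,7,8} D(U)={2,4,5,6,7,8}: W {3,4,6,7,8}->{3,4,6,7}; U {2,4,5,6,7,8}->{4,5,6,7,8}
Constraint 2 (Z + U = W) on D(Z)={2,3,5,6,7} D(U)={4,5,6,7,8} D(W)={3,4,6,7}: Z {2,3,5,6,7}->{2,3}; U {4,5,6,7,8}->{4,5}; W {3,4,6,7}->{6,7}
Constraint 3 (Z < U) on D(Z)={2,3} D(U)={4,5}: no change
So after all 3 constraints: D(U) = {4,5}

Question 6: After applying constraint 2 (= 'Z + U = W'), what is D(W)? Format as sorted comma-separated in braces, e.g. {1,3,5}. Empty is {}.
Answer: {6,7}

Derivation:
Constraint 1 (W < U) on D(W)={3,4,6,7,8} D(U)={2,4,5,6,7,8}: W {3,4,6,7,8}->{3,4,6,7}; U {2,4,5,6,7,8}->{4,5,6,7,8}
Constraint 2 (Z + U = W) on D(Z)={2,3,5,6,7} D(U)={4,5,6,7,8} D(W)={3,4,6,7}: Z {2,3,5,6,7}->{2,3}; U {4,5,6,7,8}->{4,5}; W {3,4,6,7}->{6,7}
So after constraint 2: D(W) = {6,7}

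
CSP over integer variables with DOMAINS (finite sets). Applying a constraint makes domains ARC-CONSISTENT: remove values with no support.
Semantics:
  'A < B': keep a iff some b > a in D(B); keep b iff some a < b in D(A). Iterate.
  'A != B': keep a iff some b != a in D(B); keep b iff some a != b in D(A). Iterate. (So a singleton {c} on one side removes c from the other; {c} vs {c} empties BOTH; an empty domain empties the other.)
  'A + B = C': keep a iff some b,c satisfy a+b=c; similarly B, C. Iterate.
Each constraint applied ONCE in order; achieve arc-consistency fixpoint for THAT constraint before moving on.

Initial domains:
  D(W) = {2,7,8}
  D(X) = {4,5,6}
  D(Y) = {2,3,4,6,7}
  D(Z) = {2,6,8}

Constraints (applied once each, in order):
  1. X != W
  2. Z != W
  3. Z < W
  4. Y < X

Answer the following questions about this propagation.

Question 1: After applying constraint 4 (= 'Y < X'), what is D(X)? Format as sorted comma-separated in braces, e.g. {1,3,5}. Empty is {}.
Answer: {4,5,6}

Derivation:
Constraint 1 (X != W) on D(X)={4,5,6} D(W)={2,7,8}: no change
Constraint 2 (Z != W) on D(Z)={2,6,8} D(W)={2,7,8}: no change
Constraint 3 (Z < W) on D(Z)={2,6,8} D(W)={2,7,8}: Z {2,6,8}->{2,6}; W {2,7,8}->{7,8}
Constraint 4 (Y < X) on D(Y)={2,3,4,6,7} D(X)={4,5,6}: Y {2,3,4,6,7}->{2,3,4}
So after constraint 4: D(X) = {4,5,6}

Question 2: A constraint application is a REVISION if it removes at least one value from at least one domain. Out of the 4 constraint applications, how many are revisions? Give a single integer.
Answer: 2

Derivation:
Constraint 1 (X != W) on D(X)={4,5,6} D(W)={2,7,8}: no change => not a revision
Constraint 2 (Z != W) on D(Z)={2,6,8} D(W)={2,7,8}: no change => not a revision
Constraint 3 (Z < W) on D(Z)={2,6,8} D(W)={2,7,8}: Z {2,6,8}->{2,6}; W {2,7,8}->{7,8} => REVISION
Constraint 4 (Y < X) on D(Y)={2,3,4,6,7} D(X)={4,5,6}: Y {2,3,4,6,7}->{2,3,4} => REVISION
Total revisions = 2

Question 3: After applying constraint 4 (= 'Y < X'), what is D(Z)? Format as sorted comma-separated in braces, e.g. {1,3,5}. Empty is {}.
Constraint 1 (X != W) on D(X)={4,5,6} D(W)={2,7,8}: no change
Constraint 2 (Z != W) on D(Z)={2,6,8} D(W)={2,7,8}: no change
Constraint 3 (Z < W) on D(Z)={2,6,8} D(W)={2,7,8}: Z {2,6,8}->{2,6}; W {2,7,8}->{7,8}
Constraint 4 (Y < X) on D(Y)={2,3,4,6,7} D(X)={4,5,6}: Y {2,3,4,6,7}->{2,3,4}
So after constraint 4: D(Z) = {2,6}

Answer: {2,6}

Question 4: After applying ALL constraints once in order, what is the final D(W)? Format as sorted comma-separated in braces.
Answer: {7,8}

Derivation:
Constraint 1 (X != W) on D(X)={4,5,6} D(W)={2,7,8}: no change
Constraint 2 (Z != W) on D(Z)={2,6,8} D(W)={2,7,8}: no change
Constraint 3 (Z < W) on D(Z)={2,6,8} D(W)={2,7,8}: Z {2,6,8}->{2,6}; W {2,7,8}->{7,8}
Constraint 4 (Y < X) on D(Y)={2,3,4,6,7} D(X)={4,5,6}: Y {2,3,4,6,7}->{2,3,4}
So after all 4 constraints: D(W) = {7,8}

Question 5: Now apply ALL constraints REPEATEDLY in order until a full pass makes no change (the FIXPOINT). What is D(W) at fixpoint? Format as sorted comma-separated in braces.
Answer: {7,8}

Derivation:
pass 0 (initial): D(W)={2,7,8}
pass 1: W {2,7,8}->{7,8}; Y {2,3,4,6,7}->{2,3,4}; Z {2,6,8}->{2,6}
pass 2: no change
Fixpoint after 2 passes: D(W) = {7,8}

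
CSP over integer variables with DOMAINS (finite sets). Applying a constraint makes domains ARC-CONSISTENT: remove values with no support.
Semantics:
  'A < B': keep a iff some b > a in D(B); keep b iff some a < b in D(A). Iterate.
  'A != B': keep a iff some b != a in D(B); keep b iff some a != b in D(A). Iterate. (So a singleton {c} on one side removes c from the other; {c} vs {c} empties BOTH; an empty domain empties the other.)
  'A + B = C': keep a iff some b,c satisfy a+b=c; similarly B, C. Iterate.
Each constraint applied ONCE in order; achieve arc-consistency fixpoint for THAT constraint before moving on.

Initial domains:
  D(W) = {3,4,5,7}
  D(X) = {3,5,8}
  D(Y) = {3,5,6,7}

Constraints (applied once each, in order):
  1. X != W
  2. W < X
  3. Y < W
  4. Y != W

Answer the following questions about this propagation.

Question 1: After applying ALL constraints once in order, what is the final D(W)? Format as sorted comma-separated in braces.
Answer: {4,5,7}

Derivation:
Constraint 1 (X != W) on D(X)={3,5,8} D(W)={3,4,5,7}: no change
Constraint 2 (W < X) on D(W)={3,4,5,7} D(X)={3,5,8}: X {3,5,8}->{5,8}
Constraint 3 (Y < W) on D(Y)={3,5,6,7} D(W)={3,4,5,7}: Y {3,5,6,7}->{3,5,6}; W {3,4,5,7}->{4,5,7}
Constraint 4 (Y != W) on D(Y)={3,5,6} D(W)={4,5,7}: no change
So after all 4 constraints: D(W) = {4,5,7}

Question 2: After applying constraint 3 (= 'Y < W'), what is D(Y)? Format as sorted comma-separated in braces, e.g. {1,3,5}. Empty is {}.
Answer: {3,5,6}

Derivation:
Constraint 1 (X != W) on D(X)={3,5,8} D(W)={3,4,5,7}: no change
Constraint 2 (W < X) on D(W)={3,4,5,7} D(X)={3,5,8}: X {3,5,8}->{5,8}
Constraint 3 (Y < W) on D(Y)={3,5,6,7} D(W)={3,4,5,7}: Y {3,5,6,7}->{3,5,6}; W {3,4,5,7}->{4,5,7}
So after constraint 3: D(Y) = {3,5,6}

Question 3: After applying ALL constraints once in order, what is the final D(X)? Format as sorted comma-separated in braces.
Constraint 1 (X != W) on D(X)={3,5,8} D(W)={3,4,5,7}: no change
Constraint 2 (W < X) on D(W)={3,4,5,7} D(X)={3,5,8}: X {3,5,8}->{5,8}
Constraint 3 (Y < W) on D(Y)={3,5,6,7} D(W)={3,4,5,7}: Y {3,5,6,7}->{3,5,6}; W {3,4,5,7}->{4,5,7}
Constraint 4 (Y != W) on D(Y)={3,5,6} D(W)={4,5,7}: no change
So after all 4 constraints: D(X) = {5,8}

Answer: {5,8}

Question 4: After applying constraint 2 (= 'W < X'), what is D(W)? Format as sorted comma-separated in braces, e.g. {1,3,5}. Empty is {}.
Answer: {3,4,5,7}

Derivation:
Constraint 1 (X != W) on D(X)={3,5,8} D(W)={3,4,5,7}: no change
Constraint 2 (W < X) on D(W)={3,4,5,7} D(X)={3,5,8}: X {3,5,8}->{5,8}
So after constraint 2: D(W) = {3,4,5,7}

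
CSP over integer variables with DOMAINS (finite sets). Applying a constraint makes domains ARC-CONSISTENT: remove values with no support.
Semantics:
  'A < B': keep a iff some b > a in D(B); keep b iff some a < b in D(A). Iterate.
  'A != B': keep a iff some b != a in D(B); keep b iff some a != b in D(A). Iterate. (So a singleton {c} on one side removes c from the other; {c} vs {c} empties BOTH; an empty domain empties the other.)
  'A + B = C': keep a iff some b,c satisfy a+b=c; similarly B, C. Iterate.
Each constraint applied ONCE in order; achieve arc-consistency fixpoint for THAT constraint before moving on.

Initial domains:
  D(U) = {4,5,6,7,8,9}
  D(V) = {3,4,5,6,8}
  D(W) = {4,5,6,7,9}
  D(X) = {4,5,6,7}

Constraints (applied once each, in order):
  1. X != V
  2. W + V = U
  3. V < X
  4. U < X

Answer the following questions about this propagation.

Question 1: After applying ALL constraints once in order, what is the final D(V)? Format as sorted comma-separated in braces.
Answer: {3,4,5}

Derivation:
Constraint 1 (X != V) on D(X)={4,5,6,7} D(V)={3,4,5,6,8}: no change
Constraint 2 (W + V = U) on D(W)={4,5,6,7,9} D(V)={3,4,5,6,8} D(U)={4,5,6,7,8,9}: W {4,5,6,7,9}->{4,5,6}; V {3,4,5,6,8}->{3,4,5}; U {4,5,6,7,8,9}->{7,8,9}
Constraint 3 (V < X) on D(V)={3,4,5} D(X)={4,5,6,7}: no change
Constraint 4 (U < X) on D(U)={7,8,9} D(X)={4,5,6,7}: U {7,8,9}->{}; X {4,5,6,7}->{}
So after all 4 constraints: D(V) = {3,4,5}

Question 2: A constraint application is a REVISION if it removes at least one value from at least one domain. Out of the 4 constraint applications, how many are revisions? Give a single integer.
Constraint 1 (X != V) on D(X)={4,5,6,7} D(V)={3,4,5,6,8}: no change => not a revision
Constraint 2 (W + V = U) on D(W)={4,5,6,7,9} D(V)={3,4,5,6,8} D(U)={4,5,6,7,8,9}: W {4,5,6,7,9}->{4,5,6}; V {3,4,5,6,8}->{3,4,5}; U {4,5,6,7,8,9}->{7,8,9} => REVISION
Constraint 3 (V < X) on D(V)={3,4,5} D(X)={4,5,6,7}: no change => not a revision
Constraint 4 (U < X) on D(U)={7,8,9} D(X)={4,5,6,7}: U {7,8,9}->{}; X {4,5,6,7}->{} => REVISION
Total revisions = 2

Answer: 2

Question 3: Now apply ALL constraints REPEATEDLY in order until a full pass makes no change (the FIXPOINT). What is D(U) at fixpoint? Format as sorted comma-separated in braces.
pass 0 (initial): D(U)={4,5,6,7,8,9}
pass 1: U {4,5,6,7,8,9}->{}; V {3,4,5,6,8}->{3,4,5}; W {4,5,6,7,9}->{4,5,6}; X {4,5,6,7}->{}
pass 2: V {3,4,5}->{}; W {4,5,6}->{}
pass 3: no change
Fixpoint after 3 passes: D(U) = {}

Answer: {}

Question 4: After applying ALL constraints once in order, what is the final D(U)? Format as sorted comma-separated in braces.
Constraint 1 (X != V) on D(X)={4,5,6,7} D(V)={3,4,5,6,8}: no change
Constraint 2 (W + V = U) on D(W)={4,5,6,7,9} D(V)={3,4,5,6,8} D(U)={4,5,6,7,8,9}: W {4,5,6,7,9}->{4,5,6}; V {3,4,5,6,8}->{3,4,5}; U {4,5,6,7,8,9}->{7,8,9}
Constraint 3 (V < X) on D(V)={3,4,5} D(X)={4,5,6,7}: no change
Constraint 4 (U < X) on D(U)={7,8,9} D(X)={4,5,6,7}: U {7,8,9}->{}; X {4,5,6,7}->{}
So after all 4 constraints: D(U) = {}

Answer: {}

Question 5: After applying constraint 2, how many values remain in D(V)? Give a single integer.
Answer: 3

Derivation:
Constraint 1 (X != V) on D(X)={4,5,6,7} D(V)={3,4,5,6,8}: no change
Constraint 2 (W + V = U) on D(W)={4,5,6,7,9} D(V)={3,4,5,6,8} D(U)={4,5,6,7,8,9}: W {4,5,6,7,9}->{4,5,6}; V {3,4,5,6,8}->{3,4,5}; U {4,5,6,7,8,9}->{7,8,9}
So after constraint 2: D(V)={3,4,5}, size = 3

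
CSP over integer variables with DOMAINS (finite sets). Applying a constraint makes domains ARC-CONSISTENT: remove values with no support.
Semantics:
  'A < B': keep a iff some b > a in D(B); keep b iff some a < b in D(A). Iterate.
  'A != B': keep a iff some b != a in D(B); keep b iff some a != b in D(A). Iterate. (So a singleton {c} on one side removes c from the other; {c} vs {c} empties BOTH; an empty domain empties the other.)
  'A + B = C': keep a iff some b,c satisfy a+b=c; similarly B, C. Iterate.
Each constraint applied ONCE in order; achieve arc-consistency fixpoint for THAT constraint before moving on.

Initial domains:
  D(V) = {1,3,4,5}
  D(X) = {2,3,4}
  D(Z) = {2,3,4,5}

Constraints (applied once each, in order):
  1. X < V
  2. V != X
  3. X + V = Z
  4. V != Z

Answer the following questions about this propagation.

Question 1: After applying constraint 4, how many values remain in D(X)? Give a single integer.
Constraint 1 (X < V) on D(X)={2,3,4} D(V)={1,3,4,5}: V {1,3,4,5}->{3,4,5}
Constraint 2 (V != X) on D(V)={3,4,5} D(X)={2,3,4}: no change
Constraint 3 (X + V = Z) on D(X)={2,3,4} D(V)={3,4,5} D(Z)={2,3,4,5}: X {2,3,4}->{2}; V {3,4,5}->{3}; Z {2,3,4,5}->{5}
Constraint 4 (V != Z) on D(V)={3} D(Z)={5}: no change
So after constraint 4: D(X)={2}, size = 1

Answer: 1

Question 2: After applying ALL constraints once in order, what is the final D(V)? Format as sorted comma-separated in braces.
Answer: {3}

Derivation:
Constraint 1 (X < V) on D(X)={2,3,4} D(V)={1,3,4,5}: V {1,3,4,5}->{3,4,5}
Constraint 2 (V != X) on D(V)={3,4,5} D(X)={2,3,4}: no change
Constraint 3 (X + V = Z) on D(X)={2,3,4} D(V)={3,4,5} D(Z)={2,3,4,5}: X {2,3,4}->{2}; V {3,4,5}->{3}; Z {2,3,4,5}->{5}
Constraint 4 (V != Z) on D(V)={3} D(Z)={5}: no change
So after all 4 constraints: D(V) = {3}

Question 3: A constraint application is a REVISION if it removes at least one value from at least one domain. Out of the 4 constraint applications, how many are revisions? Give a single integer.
Answer: 2

Derivation:
Constraint 1 (X < V) on D(X)={2,3,4} D(V)={1,3,4,5}: V {1,3,4,5}->{3,4,5} => REVISION
Constraint 2 (V != X) on D(V)={3,4,5} D(X)={2,3,4}: no change => not a revision
Constraint 3 (X + V = Z) on D(X)={2,3,4} D(V)={3,4,5} D(Z)={2,3,4,5}: X {2,3,4}->{2}; V {3,4,5}->{3}; Z {2,3,4,5}->{5} => REVISION
Constraint 4 (V != Z) on D(V)={3} D(Z)={5}: no change => not a revision
Total revisions = 2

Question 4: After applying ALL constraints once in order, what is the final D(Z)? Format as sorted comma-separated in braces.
Answer: {5}

Derivation:
Constraint 1 (X < V) on D(X)={2,3,4} D(V)={1,3,4,5}: V {1,3,4,5}->{3,4,5}
Constraint 2 (V != X) on D(V)={3,4,5} D(X)={2,3,4}: no change
Constraint 3 (X + V = Z) on D(X)={2,3,4} D(V)={3,4,5} D(Z)={2,3,4,5}: X {2,3,4}->{2}; V {3,4,5}->{3}; Z {2,3,4,5}->{5}
Constraint 4 (V != Z) on D(V)={3} D(Z)={5}: no change
So after all 4 constraints: D(Z) = {5}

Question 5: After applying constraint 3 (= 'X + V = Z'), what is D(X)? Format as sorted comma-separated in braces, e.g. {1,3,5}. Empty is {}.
Constraint 1 (X < V) on D(X)={2,3,4} D(V)={1,3,4,5}: V {1,3,4,5}->{3,4,5}
Constraint 2 (V != X) on D(V)={3,4,5} D(X)={2,3,4}: no change
Constraint 3 (X + V = Z) on D(X)={2,3,4} D(V)={3,4,5} D(Z)={2,3,4,5}: X {2,3,4}->{2}; V {3,4,5}->{3}; Z {2,3,4,5}->{5}
So after constraint 3: D(X) = {2}

Answer: {2}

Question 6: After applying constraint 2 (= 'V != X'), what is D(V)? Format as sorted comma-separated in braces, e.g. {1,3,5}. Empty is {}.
Constraint 1 (X < V) on D(X)={2,3,4} D(V)={1,3,4,5}: V {1,3,4,5}->{3,4,5}
Constraint 2 (V != X) on D(V)={3,4,5} D(X)={2,3,4}: no change
So after constraint 2: D(V) = {3,4,5}

Answer: {3,4,5}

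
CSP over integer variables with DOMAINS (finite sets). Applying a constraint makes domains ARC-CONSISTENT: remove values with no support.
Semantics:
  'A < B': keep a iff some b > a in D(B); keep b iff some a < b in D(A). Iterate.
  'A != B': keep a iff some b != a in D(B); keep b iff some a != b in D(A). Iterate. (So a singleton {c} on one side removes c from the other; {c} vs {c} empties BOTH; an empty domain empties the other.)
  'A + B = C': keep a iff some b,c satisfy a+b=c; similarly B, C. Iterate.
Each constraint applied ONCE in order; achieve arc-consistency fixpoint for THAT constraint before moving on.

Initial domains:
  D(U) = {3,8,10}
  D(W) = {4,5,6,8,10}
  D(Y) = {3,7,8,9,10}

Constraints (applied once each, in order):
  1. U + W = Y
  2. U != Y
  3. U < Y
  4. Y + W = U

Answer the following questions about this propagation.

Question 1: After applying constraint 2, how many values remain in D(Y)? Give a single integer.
Constraint 1 (U + W = Y) on D(U)={3,8,10} D(W)={4,5,6,8,10} D(Y)={3,7,8,9,10}: U {3,8,10}->{3}; W {4,5,6,8,10}->{4,5,6}; Y {3,7,8,9,10}->{7,8,9}
Constraint 2 (U != Y) on D(U)={3} D(Y)={7,8,9}: no change
So after constraint 2: D(Y)={7,8,9}, size = 3

Answer: 3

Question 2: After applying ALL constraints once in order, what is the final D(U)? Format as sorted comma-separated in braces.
Answer: {}

Derivation:
Constraint 1 (U + W = Y) on D(U)={3,8,10} D(W)={4,5,6,8,10} D(Y)={3,7,8,9,10}: U {3,8,10}->{3}; W {4,5,6,8,10}->{4,5,6}; Y {3,7,8,9,10}->{7,8,9}
Constraint 2 (U != Y) on D(U)={3} D(Y)={7,8,9}: no change
Constraint 3 (U < Y) on D(U)={3} D(Y)={7,8,9}: no change
Constraint 4 (Y + W = U) on D(Y)={7,8,9} D(W)={4,5,6} D(U)={3}: Y {7,8,9}->{}; W {4,5,6}->{}; U {3}->{}
So after all 4 constraints: D(U) = {}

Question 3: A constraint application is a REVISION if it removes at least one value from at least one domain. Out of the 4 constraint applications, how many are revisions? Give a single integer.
Constraint 1 (U + W = Y) on D(U)={3,8,10} D(W)={4,5,6,8,10} D(Y)={3,7,8,9,10}: U {3,8,10}->{3}; W {4,5,6,8,10}->{4,5,6}; Y {3,7,8,9,10}->{7,8,9} => REVISION
Constraint 2 (U != Y) on D(U)={3} D(Y)={7,8,9}: no change => not a revision
Constraint 3 (U < Y) on D(U)={3} D(Y)={7,8,9}: no change => not a revision
Constraint 4 (Y + W = U) on D(Y)={7,8,9} D(W)={4,5,6} D(U)={3}: Y {7,8,9}->{}; W {4,5,6}->{}; U {3}->{} => REVISION
Total revisions = 2

Answer: 2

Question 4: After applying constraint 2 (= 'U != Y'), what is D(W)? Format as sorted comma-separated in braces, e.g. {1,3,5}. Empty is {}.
Answer: {4,5,6}

Derivation:
Constraint 1 (U + W = Y) on D(U)={3,8,10} D(W)={4,5,6,8,10} D(Y)={3,7,8,9,10}: U {3,8,10}->{3}; W {4,5,6,8,10}->{4,5,6}; Y {3,7,8,9,10}->{7,8,9}
Constraint 2 (U != Y) on D(U)={3} D(Y)={7,8,9}: no change
So after constraint 2: D(W) = {4,5,6}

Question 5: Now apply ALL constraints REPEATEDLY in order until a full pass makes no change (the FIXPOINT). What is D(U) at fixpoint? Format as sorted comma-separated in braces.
pass 0 (initial): D(U)={3,8,10}
pass 1: U {3,8,10}->{}; W {4,5,6,8,10}->{}; Y {3,7,8,9,10}->{}
pass 2: no change
Fixpoint after 2 passes: D(U) = {}

Answer: {}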